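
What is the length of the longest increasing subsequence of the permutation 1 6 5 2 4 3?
3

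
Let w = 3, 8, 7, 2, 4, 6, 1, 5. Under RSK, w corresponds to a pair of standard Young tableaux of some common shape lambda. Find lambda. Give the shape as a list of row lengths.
[3, 2, 2, 1]

Row-insert each entry into an empty tableau.

After inserting 3: P = [[3]].
After inserting 8: P = [[3, 8]].
After inserting 7: P = [[3, 7], [8]].
After inserting 2: P = [[2, 7], [3], [8]].
After inserting 4: P = [[2, 4], [3, 7], [8]].
After inserting 6: P = [[2, 4, 6], [3, 7], [8]].
After inserting 1: P = [[1, 4, 6], [2, 7], [3], [8]].
After inserting 5: P = [[1, 4, 5], [2, 6], [3, 7], [8]].

The final insertion tableau P = [[1, 4, 5], [2, 6], [3, 7], [8]] has shape [3, 2, 2, 1].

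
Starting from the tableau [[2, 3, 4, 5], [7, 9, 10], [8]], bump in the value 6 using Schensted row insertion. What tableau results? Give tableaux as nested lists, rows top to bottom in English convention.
6 is larger than every entry of row 1, so it is appended to row 1. The new tableau is [[2, 3, 4, 5, 6], [7, 9, 10], [8]].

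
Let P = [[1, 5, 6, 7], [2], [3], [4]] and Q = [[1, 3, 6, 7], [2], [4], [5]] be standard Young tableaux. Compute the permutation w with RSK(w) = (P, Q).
Reverse the RSK construction: for i from n down to 1, find the cell of Q containing i, remove the entry at that cell from P, and reverse-bump it up through P; the value ejected from row 1 is w(i).

Step i=7: Q has 7 at row 1, column 4; remove that cell from P, ejecting 7. So w(7) = 7. P is now [[1, 5, 6], [2], [3], [4]].
Step i=6: Q has 6 at row 1, column 3; remove that cell from P, ejecting 6. So w(6) = 6. P is now [[1, 5], [2], [3], [4]].
Step i=5: Q has 5 at row 4, column 1; remove 4 from row 4 of P and reverse-bump: 4 enters row 3 and ejects 3; 3 enters row 2 and ejects 2; 2 enters row 1 and ejects 1. So w(5) = 1. P is now [[2, 5], [3], [4]].
Step i=4: Q has 4 at row 3, column 1; remove 4 from row 3 of P and reverse-bump: 4 enters row 2 and ejects 3; 3 enters row 1 and ejects 2. So w(4) = 2. P is now [[3, 5], [4]].
Step i=3: Q has 3 at row 1, column 2; remove that cell from P, ejecting 5. So w(3) = 5. P is now [[3], [4]].
Step i=2: Q has 2 at row 2, column 1; remove 4 from row 2 of P and reverse-bump: 4 enters row 1 and ejects 3. So w(2) = 3. P is now [[4]].
Step i=1: Q has 1 at row 1, column 1; remove that cell from P, ejecting 4. So w(1) = 4. P is now [].

So w = 4 3 5 2 1 6 7.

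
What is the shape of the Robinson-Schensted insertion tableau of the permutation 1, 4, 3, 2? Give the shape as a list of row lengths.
[2, 1, 1]

Row-insert each entry into an empty tableau.

After inserting 1: P = [[1]].
After inserting 4: P = [[1, 4]].
After inserting 3: P = [[1, 3], [4]].
After inserting 2: P = [[1, 2], [3], [4]].

The final insertion tableau P = [[1, 2], [3], [4]] has shape [2, 1, 1].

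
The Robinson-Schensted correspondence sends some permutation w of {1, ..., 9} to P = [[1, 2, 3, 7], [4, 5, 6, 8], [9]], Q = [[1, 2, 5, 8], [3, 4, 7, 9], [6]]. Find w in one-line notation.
4 9 1 5 6 2 3 8 7

Reverse the RSK construction: for i from n down to 1, find the cell of Q containing i, remove the entry at that cell from P, and reverse-bump it up through P; the value ejected from row 1 is w(i).

Step i=9: Q has 9 at row 2, column 4; remove 8 from row 2 of P and reverse-bump: 8 enters row 1 and ejects 7. So w(9) = 7. P is now [[1, 2, 3, 8], [4, 5, 6], [9]].
Step i=8: Q has 8 at row 1, column 4; remove that cell from P, ejecting 8. So w(8) = 8. P is now [[1, 2, 3], [4, 5, 6], [9]].
Step i=7: Q has 7 at row 2, column 3; remove 6 from row 2 of P and reverse-bump: 6 enters row 1 and ejects 3. So w(7) = 3. P is now [[1, 2, 6], [4, 5], [9]].
Step i=6: Q has 6 at row 3, column 1; remove 9 from row 3 of P and reverse-bump: 9 enters row 2 and ejects 5; 5 enters row 1 and ejects 2. So w(6) = 2. P is now [[1, 5, 6], [4, 9]].
Step i=5: Q has 5 at row 1, column 3; remove that cell from P, ejecting 6. So w(5) = 6. P is now [[1, 5], [4, 9]].
Step i=4: Q has 4 at row 2, column 2; remove 9 from row 2 of P and reverse-bump: 9 enters row 1 and ejects 5. So w(4) = 5. P is now [[1, 9], [4]].
Step i=3: Q has 3 at row 2, column 1; remove 4 from row 2 of P and reverse-bump: 4 enters row 1 and ejects 1. So w(3) = 1. P is now [[4, 9]].
Step i=2: Q has 2 at row 1, column 2; remove that cell from P, ejecting 9. So w(2) = 9. P is now [[4]].
Step i=1: Q has 1 at row 1, column 1; remove that cell from P, ejecting 4. So w(1) = 4. P is now [].

So w = 4 9 1 5 6 2 3 8 7.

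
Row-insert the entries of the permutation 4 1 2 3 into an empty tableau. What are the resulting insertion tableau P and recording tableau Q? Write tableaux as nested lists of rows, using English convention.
Insert each entry of the permutation into P by Schensted row insertion, recording in Q the position of each new cell.

Insert 4: appended to row 1. P = [[4]], Q = [[1]].
Insert 1: 1 bumps 4 from row 1; 4 starts row 2. P = [[1], [4]], Q = [[1], [2]].
Insert 2: appended to row 1. P = [[1, 2], [4]], Q = [[1, 3], [2]].
Insert 3: appended to row 1. P = [[1, 2, 3], [4]], Q = [[1, 3, 4], [2]].

So P = [[1, 2, 3], [4]], Q = [[1, 3, 4], [2]].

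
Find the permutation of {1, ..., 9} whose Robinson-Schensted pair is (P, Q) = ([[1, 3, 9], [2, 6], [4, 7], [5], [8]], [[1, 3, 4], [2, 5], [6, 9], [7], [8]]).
Reverse the RSK construction: for i from n down to 1, find the cell of Q containing i, remove the entry at that cell from P, and reverse-bump it up through P; the value ejected from row 1 is w(i).

Step i=9: Q has 9 at row 3, column 2; remove 7 from row 3 of P and reverse-bump: 7 enters row 2 and ejects 6; 6 enters row 1 and ejects 3. So w(9) = 3. P is now [[1, 6, 9], [2, 7], [4], [5], [8]].
Step i=8: Q has 8 at row 5, column 1; remove 8 from row 5 of P and reverse-bump: 8 enters row 4 and ejects 5; 5 enters row 3 and ejects 4; 4 enters row 2 and ejects 2; 2 enters row 1 and ejects 1. So w(8) = 1. P is now [[2, 6, 9], [4, 7], [5], [8]].
Step i=7: Q has 7 at row 4, column 1; remove 8 from row 4 of P and reverse-bump: 8 enters row 3 and ejects 5; 5 enters row 2 and ejects 4; 4 enters row 1 and ejects 2. So w(7) = 2. P is now [[4, 6, 9], [5, 7], [8]].
Step i=6: Q has 6 at row 3, column 1; remove 8 from row 3 of P and reverse-bump: 8 enters row 2 and ejects 7; 7 enters row 1 and ejects 6. So w(6) = 6. P is now [[4, 7, 9], [5, 8]].
Step i=5: Q has 5 at row 2, column 2; remove 8 from row 2 of P and reverse-bump: 8 enters row 1 and ejects 7. So w(5) = 7. P is now [[4, 8, 9], [5]].
Step i=4: Q has 4 at row 1, column 3; remove that cell from P, ejecting 9. So w(4) = 9. P is now [[4, 8], [5]].
Step i=3: Q has 3 at row 1, column 2; remove that cell from P, ejecting 8. So w(3) = 8. P is now [[4], [5]].
Step i=2: Q has 2 at row 2, column 1; remove 5 from row 2 of P and reverse-bump: 5 enters row 1 and ejects 4. So w(2) = 4. P is now [[5]].
Step i=1: Q has 1 at row 1, column 1; remove that cell from P, ejecting 5. So w(1) = 5. P is now [].

So w = 5 4 8 9 7 6 2 1 3.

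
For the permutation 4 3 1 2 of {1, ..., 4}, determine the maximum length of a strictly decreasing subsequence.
3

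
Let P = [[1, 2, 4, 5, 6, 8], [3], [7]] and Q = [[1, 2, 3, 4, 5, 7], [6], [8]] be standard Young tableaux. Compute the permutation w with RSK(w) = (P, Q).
1 3 4 5 7 6 8 2

Reverse the RSK construction: for i from n down to 1, find the cell of Q containing i, remove the entry at that cell from P, and reverse-bump it up through P; the value ejected from row 1 is w(i).

Step i=8: Q has 8 at row 3, column 1; remove 7 from row 3 of P and reverse-bump: 7 enters row 2 and ejects 3; 3 enters row 1 and ejects 2. So w(8) = 2. P is now [[1, 3, 4, 5, 6, 8], [7]].
Step i=7: Q has 7 at row 1, column 6; remove that cell from P, ejecting 8. So w(7) = 8. P is now [[1, 3, 4, 5, 6], [7]].
Step i=6: Q has 6 at row 2, column 1; remove 7 from row 2 of P and reverse-bump: 7 enters row 1 and ejects 6. So w(6) = 6. P is now [[1, 3, 4, 5, 7]].
Step i=5: Q has 5 at row 1, column 5; remove that cell from P, ejecting 7. So w(5) = 7. P is now [[1, 3, 4, 5]].
Step i=4: Q has 4 at row 1, column 4; remove that cell from P, ejecting 5. So w(4) = 5. P is now [[1, 3, 4]].
Step i=3: Q has 3 at row 1, column 3; remove that cell from P, ejecting 4. So w(3) = 4. P is now [[1, 3]].
Step i=2: Q has 2 at row 1, column 2; remove that cell from P, ejecting 3. So w(2) = 3. P is now [[1]].
Step i=1: Q has 1 at row 1, column 1; remove that cell from P, ejecting 1. So w(1) = 1. P is now [].

So w = 1 3 4 5 7 6 8 2.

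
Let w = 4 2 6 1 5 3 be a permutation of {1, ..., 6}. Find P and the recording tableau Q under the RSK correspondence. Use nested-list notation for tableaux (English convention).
P = [[1, 3], [2, 5], [4, 6]], Q = [[1, 3], [2, 5], [4, 6]]

Insert each entry of the permutation into P by Schensted row insertion, recording in Q the position of each new cell.

After inserting 4: P = [[4]].
After inserting 2: P = [[2], [4]].
After inserting 6: P = [[2, 6], [4]].
After inserting 1: P = [[1, 6], [2], [4]].
After inserting 5: P = [[1, 5], [2, 6], [4]].
After inserting 3: P = [[1, 3], [2, 5], [4, 6]].

So P = [[1, 3], [2, 5], [4, 6]], Q = [[1, 3], [2, 5], [4, 6]].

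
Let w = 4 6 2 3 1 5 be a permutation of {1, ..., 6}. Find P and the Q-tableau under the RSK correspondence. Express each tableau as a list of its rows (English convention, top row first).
Insert each entry of the permutation into P by Schensted row insertion, recording in Q the position of each new cell.

Insert 4: appended to row 1. P = [[4]].
Insert 6: appended to row 1. P = [[4, 6]].
Insert 2: 2 bumps 4 from row 1; 4 starts row 2. P = [[2, 6], [4]].
Insert 3: 3 bumps 6 from row 1; 6 appends to row 2. P = [[2, 3], [4, 6]].
Insert 1: 1 bumps 2 from row 1; 2 bumps 4 from row 2; 4 starts row 3. P = [[1, 3], [2, 6], [4]].
Insert 5: appended to row 1. P = [[1, 3, 5], [2, 6], [4]].

So P = [[1, 3, 5], [2, 6], [4]], Q = [[1, 2, 6], [3, 4], [5]].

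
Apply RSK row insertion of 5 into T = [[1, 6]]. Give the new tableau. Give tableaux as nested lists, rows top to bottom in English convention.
[[1, 5], [6]]

In row 1, 5 replaces 6 (the leftmost entry greater than 5); 6 is bumped to row 2. 6 starts a new row 2. The new tableau is [[1, 5], [6]].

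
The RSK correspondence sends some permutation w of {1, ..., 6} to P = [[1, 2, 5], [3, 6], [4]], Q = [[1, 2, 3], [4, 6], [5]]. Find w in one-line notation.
1 4 6 3 2 5

Reverse the RSK construction: for i from n down to 1, find the cell of Q containing i, remove the entry at that cell from P, and reverse-bump it up through P; the value ejected from row 1 is w(i).

Step i=6: Q has 6 at row 2, column 2; remove 6 from row 2 of P and reverse-bump: 6 enters row 1 and ejects 5. So w(6) = 5. P is now [[1, 2, 6], [3], [4]].
Step i=5: Q has 5 at row 3, column 1; remove 4 from row 3 of P and reverse-bump: 4 enters row 2 and ejects 3; 3 enters row 1 and ejects 2. So w(5) = 2. P is now [[1, 3, 6], [4]].
Step i=4: Q has 4 at row 2, column 1; remove 4 from row 2 of P and reverse-bump: 4 enters row 1 and ejects 3. So w(4) = 3. P is now [[1, 4, 6]].
Step i=3: Q has 3 at row 1, column 3; remove that cell from P, ejecting 6. So w(3) = 6. P is now [[1, 4]].
Step i=2: Q has 2 at row 1, column 2; remove that cell from P, ejecting 4. So w(2) = 4. P is now [[1]].
Step i=1: Q has 1 at row 1, column 1; remove that cell from P, ejecting 1. So w(1) = 1. P is now [].

So w = 1 4 6 3 2 5.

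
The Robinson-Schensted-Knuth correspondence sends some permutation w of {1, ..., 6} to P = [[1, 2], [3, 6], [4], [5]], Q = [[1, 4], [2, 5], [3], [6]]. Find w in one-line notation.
5 4 1 6 3 2

Reverse the RSK construction: for i from n down to 1, find the cell of Q containing i, remove the entry at that cell from P, and reverse-bump it up through P; the value ejected from row 1 is w(i).

Step i=6: Q has 6 at row 4, column 1; remove 5 from row 4 of P and reverse-bump: 5 enters row 3 and ejects 4; 4 enters row 2 and ejects 3; 3 enters row 1 and ejects 2. So w(6) = 2. P is now [[1, 3], [4, 6], [5]].
Step i=5: Q has 5 at row 2, column 2; remove 6 from row 2 of P and reverse-bump: 6 enters row 1 and ejects 3. So w(5) = 3. P is now [[1, 6], [4], [5]].
Step i=4: Q has 4 at row 1, column 2; remove that cell from P, ejecting 6. So w(4) = 6. P is now [[1], [4], [5]].
Step i=3: Q has 3 at row 3, column 1; remove 5 from row 3 of P and reverse-bump: 5 enters row 2 and ejects 4; 4 enters row 1 and ejects 1. So w(3) = 1. P is now [[4], [5]].
Step i=2: Q has 2 at row 2, column 1; remove 5 from row 2 of P and reverse-bump: 5 enters row 1 and ejects 4. So w(2) = 4. P is now [[5]].
Step i=1: Q has 1 at row 1, column 1; remove that cell from P, ejecting 5. So w(1) = 5. P is now [].

So w = 5 4 1 6 3 2.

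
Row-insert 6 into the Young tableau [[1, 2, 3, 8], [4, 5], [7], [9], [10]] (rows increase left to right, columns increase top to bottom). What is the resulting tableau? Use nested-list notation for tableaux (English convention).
[[1, 2, 3, 6], [4, 5, 8], [7], [9], [10]]

In row 1, 6 replaces 8 (the leftmost entry greater than 6); 8 is bumped to row 2. 8 is appended to row 2. The new tableau is [[1, 2, 3, 6], [4, 5, 8], [7], [9], [10]].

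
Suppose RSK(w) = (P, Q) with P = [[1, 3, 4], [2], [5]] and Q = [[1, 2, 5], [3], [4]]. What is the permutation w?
2 5 3 1 4

Reverse RSK: for i = n, n-1, ..., 1, locate i in Q, remove the corresponding corner cell from P, and reverse-bump its entry up through P; the value ejected from row 1 is w(i).

So w = 2 5 3 1 4.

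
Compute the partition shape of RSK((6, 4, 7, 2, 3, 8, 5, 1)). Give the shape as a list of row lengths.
[3, 3, 1, 1]

RSK row insertion gives P = [[1, 3, 5], [2, 7, 8], [4], [6]], which has shape [3, 3, 1, 1].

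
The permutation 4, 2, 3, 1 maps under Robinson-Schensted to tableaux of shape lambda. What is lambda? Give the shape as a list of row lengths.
[2, 1, 1]

Row-insert each entry into an empty tableau.

After inserting 4: P = [[4]].
After inserting 2: P = [[2], [4]].
After inserting 3: P = [[2, 3], [4]].
After inserting 1: P = [[1, 3], [2], [4]].

The final insertion tableau P = [[1, 3], [2], [4]] has shape [2, 1, 1].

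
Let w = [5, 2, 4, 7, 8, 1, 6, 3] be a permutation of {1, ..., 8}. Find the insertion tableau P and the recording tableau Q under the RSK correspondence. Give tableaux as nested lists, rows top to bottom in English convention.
P = [[1, 3, 6, 8], [2, 4], [5, 7]], Q = [[1, 3, 4, 5], [2, 7], [6, 8]]

Insert each entry of the permutation into P by Schensted row insertion, recording in Q the position of each new cell.

Insert 5: appended to row 1. P = [[5]], Q = [[1]].
Insert 2: 2 bumps 5 from row 1; 5 starts row 2. P = [[2], [5]], Q = [[1], [2]].
Insert 4: appended to row 1. P = [[2, 4], [5]], Q = [[1, 3], [2]].
Insert 7: appended to row 1. P = [[2, 4, 7], [5]], Q = [[1, 3, 4], [2]].
Insert 8: appended to row 1. P = [[2, 4, 7, 8], [5]], Q = [[1, 3, 4, 5], [2]].
Insert 1: 1 bumps 2 from row 1; 2 bumps 5 from row 2; 5 starts row 3. P = [[1, 4, 7, 8], [2], [5]], Q = [[1, 3, 4, 5], [2], [6]].
Insert 6: 6 bumps 7 from row 1; 7 appends to row 2. P = [[1, 4, 6, 8], [2, 7], [5]], Q = [[1, 3, 4, 5], [2, 7], [6]].
Insert 3: 3 bumps 4 from row 1; 4 bumps 7 from row 2; 7 appends to row 3. P = [[1, 3, 6, 8], [2, 4], [5, 7]], Q = [[1, 3, 4, 5], [2, 7], [6, 8]].

So P = [[1, 3, 6, 8], [2, 4], [5, 7]], Q = [[1, 3, 4, 5], [2, 7], [6, 8]].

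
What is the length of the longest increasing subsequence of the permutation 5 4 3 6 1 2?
2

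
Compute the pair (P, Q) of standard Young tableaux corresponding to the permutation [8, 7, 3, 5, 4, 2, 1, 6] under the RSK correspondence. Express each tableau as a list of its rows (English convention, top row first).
P = [[1, 4, 6], [2], [3], [5], [7], [8]], Q = [[1, 4, 8], [2], [3], [5], [6], [7]]

Insert each entry of the permutation into P by Schensted row insertion, recording in Q the position of each new cell.

Insert 8: appended to row 1. P = [[8]].
Insert 7: 7 bumps 8 from row 1; 8 starts row 2. P = [[7], [8]].
Insert 3: 3 bumps 7 from row 1; 7 bumps 8 from row 2; 8 starts row 3. P = [[3], [7], [8]].
Insert 5: appended to row 1. P = [[3, 5], [7], [8]].
Insert 4: 4 bumps 5 from row 1; 5 bumps 7 from row 2; 7 bumps 8 from row 3; 8 starts row 4. P = [[3, 4], [5], [7], [8]].
Insert 2: 2 bumps 3 from row 1; 3 bumps 5 from row 2; 5 bumps 7 from row 3; 7 bumps 8 from row 4; 8 starts row 5. P = [[2, 4], [3], [5], [7], [8]].
Insert 1: 1 bumps 2 from row 1; 2 bumps 3 from row 2; 3 bumps 5 from row 3; 5 bumps 7 from row 4; 7 bumps 8 from row 5; 8 starts row 6. P = [[1, 4], [2], [3], [5], [7], [8]].
Insert 6: appended to row 1. P = [[1, 4, 6], [2], [3], [5], [7], [8]].

So P = [[1, 4, 6], [2], [3], [5], [7], [8]], Q = [[1, 4, 8], [2], [3], [5], [6], [7]].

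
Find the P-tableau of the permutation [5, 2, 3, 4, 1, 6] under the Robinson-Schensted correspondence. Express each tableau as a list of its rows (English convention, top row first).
Insert 5: appended to row 1. P = [[5]].
Insert 2: 2 bumps 5 from row 1; 5 starts row 2. P = [[2], [5]].
Insert 3: appended to row 1. P = [[2, 3], [5]].
Insert 4: appended to row 1. P = [[2, 3, 4], [5]].
Insert 1: 1 bumps 2 from row 1; 2 bumps 5 from row 2; 5 starts row 3. P = [[1, 3, 4], [2], [5]].
Insert 6: appended to row 1. P = [[1, 3, 4, 6], [2], [5]].

So P = [[1, 3, 4, 6], [2], [5]].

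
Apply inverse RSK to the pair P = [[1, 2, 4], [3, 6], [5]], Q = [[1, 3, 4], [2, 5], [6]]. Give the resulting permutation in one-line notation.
5 1 3 6 4 2

Reverse the RSK construction: for i from n down to 1, find the cell of Q containing i, remove the entry at that cell from P, and reverse-bump it up through P; the value ejected from row 1 is w(i).

Step i=6: Q has 6 at row 3, column 1; remove 5 from row 3 of P and reverse-bump: 5 enters row 2 and ejects 3; 3 enters row 1 and ejects 2. So w(6) = 2. P is now [[1, 3, 4], [5, 6]].
Step i=5: Q has 5 at row 2, column 2; remove 6 from row 2 of P and reverse-bump: 6 enters row 1 and ejects 4. So w(5) = 4. P is now [[1, 3, 6], [5]].
Step i=4: Q has 4 at row 1, column 3; remove that cell from P, ejecting 6. So w(4) = 6. P is now [[1, 3], [5]].
Step i=3: Q has 3 at row 1, column 2; remove that cell from P, ejecting 3. So w(3) = 3. P is now [[1], [5]].
Step i=2: Q has 2 at row 2, column 1; remove 5 from row 2 of P and reverse-bump: 5 enters row 1 and ejects 1. So w(2) = 1. P is now [[5]].
Step i=1: Q has 1 at row 1, column 1; remove that cell from P, ejecting 5. So w(1) = 5. P is now [].

So w = 5 1 3 6 4 2.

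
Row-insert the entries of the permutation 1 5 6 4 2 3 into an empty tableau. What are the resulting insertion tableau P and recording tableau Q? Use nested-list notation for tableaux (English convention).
Insert each entry of the permutation into P by Schensted row insertion, recording in Q the position of each new cell.

Insert 1: appended to row 1. P = [[1]], Q = [[1]].
Insert 5: appended to row 1. P = [[1, 5]], Q = [[1, 2]].
Insert 6: appended to row 1. P = [[1, 5, 6]], Q = [[1, 2, 3]].
Insert 4: 4 bumps 5 from row 1; 5 starts row 2. P = [[1, 4, 6], [5]], Q = [[1, 2, 3], [4]].
Insert 2: 2 bumps 4 from row 1; 4 bumps 5 from row 2; 5 starts row 3. P = [[1, 2, 6], [4], [5]], Q = [[1, 2, 3], [4], [5]].
Insert 3: 3 bumps 6 from row 1; 6 appends to row 2. P = [[1, 2, 3], [4, 6], [5]], Q = [[1, 2, 3], [4, 6], [5]].

So P = [[1, 2, 3], [4, 6], [5]], Q = [[1, 2, 3], [4, 6], [5]].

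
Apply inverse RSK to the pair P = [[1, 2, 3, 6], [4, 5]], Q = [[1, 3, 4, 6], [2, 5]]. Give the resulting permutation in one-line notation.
Reverse the RSK construction: for i from n down to 1, find the cell of Q containing i, remove the entry at that cell from P, and reverse-bump it up through P; the value ejected from row 1 is w(i).

Step i=6: Q has 6 at row 1, column 4; remove that cell from P, ejecting 6. So w(6) = 6. P is now [[1, 2, 3], [4, 5]].
Step i=5: Q has 5 at row 2, column 2; remove 5 from row 2 of P and reverse-bump: 5 enters row 1 and ejects 3. So w(5) = 3. P is now [[1, 2, 5], [4]].
Step i=4: Q has 4 at row 1, column 3; remove that cell from P, ejecting 5. So w(4) = 5. P is now [[1, 2], [4]].
Step i=3: Q has 3 at row 1, column 2; remove that cell from P, ejecting 2. So w(3) = 2. P is now [[1], [4]].
Step i=2: Q has 2 at row 2, column 1; remove 4 from row 2 of P and reverse-bump: 4 enters row 1 and ejects 1. So w(2) = 1. P is now [[4]].
Step i=1: Q has 1 at row 1, column 1; remove that cell from P, ejecting 4. So w(1) = 4. P is now [].

So w = 4 1 2 5 3 6.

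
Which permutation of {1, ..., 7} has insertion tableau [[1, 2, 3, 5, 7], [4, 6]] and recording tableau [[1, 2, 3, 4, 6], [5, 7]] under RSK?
1 2 4 6 3 7 5

Reverse the RSK construction: for i from n down to 1, find the cell of Q containing i, remove the entry at that cell from P, and reverse-bump it up through P; the value ejected from row 1 is w(i).

Step i=7: Q has 7 at row 2, column 2; remove 6 from row 2 of P and reverse-bump: 6 enters row 1 and ejects 5. So w(7) = 5. P is now [[1, 2, 3, 6, 7], [4]].
Step i=6: Q has 6 at row 1, column 5; remove that cell from P, ejecting 7. So w(6) = 7. P is now [[1, 2, 3, 6], [4]].
Step i=5: Q has 5 at row 2, column 1; remove 4 from row 2 of P and reverse-bump: 4 enters row 1 and ejects 3. So w(5) = 3. P is now [[1, 2, 4, 6]].
Step i=4: Q has 4 at row 1, column 4; remove that cell from P, ejecting 6. So w(4) = 6. P is now [[1, 2, 4]].
Step i=3: Q has 3 at row 1, column 3; remove that cell from P, ejecting 4. So w(3) = 4. P is now [[1, 2]].
Step i=2: Q has 2 at row 1, column 2; remove that cell from P, ejecting 2. So w(2) = 2. P is now [[1]].
Step i=1: Q has 1 at row 1, column 1; remove that cell from P, ejecting 1. So w(1) = 1. P is now [].

So w = 1 2 4 6 3 7 5.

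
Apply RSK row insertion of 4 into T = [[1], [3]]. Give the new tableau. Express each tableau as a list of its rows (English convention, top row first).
[[1, 4], [3]]

4 is larger than every entry of row 1, so it is appended to row 1. The new tableau is [[1, 4], [3]].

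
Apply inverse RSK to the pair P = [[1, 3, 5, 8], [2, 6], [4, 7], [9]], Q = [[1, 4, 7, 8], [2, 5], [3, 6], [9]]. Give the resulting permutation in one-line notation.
4 2 1 9 7 3 6 8 5

Reverse the RSK construction: for i from n down to 1, find the cell of Q containing i, remove the entry at that cell from P, and reverse-bump it up through P; the value ejected from row 1 is w(i).

Step i=9: Q has 9 at row 4, column 1; remove 9 from row 4 of P and reverse-bump: 9 enters row 3 and ejects 7; 7 enters row 2 and ejects 6; 6 enters row 1 and ejects 5. So w(9) = 5. P is now [[1, 3, 6, 8], [2, 7], [4, 9]].
Step i=8: Q has 8 at row 1, column 4; remove that cell from P, ejecting 8. So w(8) = 8. P is now [[1, 3, 6], [2, 7], [4, 9]].
Step i=7: Q has 7 at row 1, column 3; remove that cell from P, ejecting 6. So w(7) = 6. P is now [[1, 3], [2, 7], [4, 9]].
Step i=6: Q has 6 at row 3, column 2; remove 9 from row 3 of P and reverse-bump: 9 enters row 2 and ejects 7; 7 enters row 1 and ejects 3. So w(6) = 3. P is now [[1, 7], [2, 9], [4]].
Step i=5: Q has 5 at row 2, column 2; remove 9 from row 2 of P and reverse-bump: 9 enters row 1 and ejects 7. So w(5) = 7. P is now [[1, 9], [2], [4]].
Step i=4: Q has 4 at row 1, column 2; remove that cell from P, ejecting 9. So w(4) = 9. P is now [[1], [2], [4]].
Step i=3: Q has 3 at row 3, column 1; remove 4 from row 3 of P and reverse-bump: 4 enters row 2 and ejects 2; 2 enters row 1 and ejects 1. So w(3) = 1. P is now [[2], [4]].
Step i=2: Q has 2 at row 2, column 1; remove 4 from row 2 of P and reverse-bump: 4 enters row 1 and ejects 2. So w(2) = 2. P is now [[4]].
Step i=1: Q has 1 at row 1, column 1; remove that cell from P, ejecting 4. So w(1) = 4. P is now [].

So w = 4 2 1 9 7 3 6 8 5.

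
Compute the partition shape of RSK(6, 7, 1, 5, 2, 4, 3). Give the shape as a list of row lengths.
[3, 2, 1, 1]

RSK row insertion gives P = [[1, 2, 3], [4, 7], [5], [6]], which has shape [3, 2, 1, 1].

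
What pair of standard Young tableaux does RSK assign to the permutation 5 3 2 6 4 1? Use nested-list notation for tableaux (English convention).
Insert each entry of the permutation into P by Schensted row insertion, recording in Q the position of each new cell.

Insert 5: appended to row 1. P = [[5]].
Insert 3: 3 bumps 5 from row 1; 5 starts row 2. P = [[3], [5]].
Insert 2: 2 bumps 3 from row 1; 3 bumps 5 from row 2; 5 starts row 3. P = [[2], [3], [5]].
Insert 6: appended to row 1. P = [[2, 6], [3], [5]].
Insert 4: 4 bumps 6 from row 1; 6 appends to row 2. P = [[2, 4], [3, 6], [5]].
Insert 1: 1 bumps 2 from row 1; 2 bumps 3 from row 2; 3 bumps 5 from row 3; 5 starts row 4. P = [[1, 4], [2, 6], [3], [5]].

So P = [[1, 4], [2, 6], [3], [5]], Q = [[1, 4], [2, 5], [3], [6]].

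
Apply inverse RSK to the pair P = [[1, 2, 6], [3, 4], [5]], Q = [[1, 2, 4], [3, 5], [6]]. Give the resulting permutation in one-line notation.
3 5 1 6 4 2

Reverse the RSK construction: for i from n down to 1, find the cell of Q containing i, remove the entry at that cell from P, and reverse-bump it up through P; the value ejected from row 1 is w(i).

Step i=6: Q has 6 at row 3, column 1; remove 5 from row 3 of P and reverse-bump: 5 enters row 2 and ejects 4; 4 enters row 1 and ejects 2. So w(6) = 2. P is now [[1, 4, 6], [3, 5]].
Step i=5: Q has 5 at row 2, column 2; remove 5 from row 2 of P and reverse-bump: 5 enters row 1 and ejects 4. So w(5) = 4. P is now [[1, 5, 6], [3]].
Step i=4: Q has 4 at row 1, column 3; remove that cell from P, ejecting 6. So w(4) = 6. P is now [[1, 5], [3]].
Step i=3: Q has 3 at row 2, column 1; remove 3 from row 2 of P and reverse-bump: 3 enters row 1 and ejects 1. So w(3) = 1. P is now [[3, 5]].
Step i=2: Q has 2 at row 1, column 2; remove that cell from P, ejecting 5. So w(2) = 5. P is now [[3]].
Step i=1: Q has 1 at row 1, column 1; remove that cell from P, ejecting 3. So w(1) = 3. P is now [].

So w = 3 5 1 6 4 2.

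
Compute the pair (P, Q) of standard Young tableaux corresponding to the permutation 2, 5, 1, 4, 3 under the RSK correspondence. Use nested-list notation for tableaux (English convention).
P = [[1, 3], [2, 4], [5]], Q = [[1, 2], [3, 4], [5]]

Insert each entry of the permutation into P by Schensted row insertion, recording in Q the position of each new cell.

After inserting 2: P = [[2]].
After inserting 5: P = [[2, 5]].
After inserting 1: P = [[1, 5], [2]].
After inserting 4: P = [[1, 4], [2, 5]].
After inserting 3: P = [[1, 3], [2, 4], [5]].

So P = [[1, 3], [2, 4], [5]], Q = [[1, 2], [3, 4], [5]].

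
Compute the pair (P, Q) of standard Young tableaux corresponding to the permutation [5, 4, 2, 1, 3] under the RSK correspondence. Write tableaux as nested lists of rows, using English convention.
Insert each entry of the permutation into P by Schensted row insertion, recording in Q the position of each new cell.

Insert 5: appended to row 1. P = [[5]].
Insert 4: 4 bumps 5 from row 1; 5 starts row 2. P = [[4], [5]].
Insert 2: 2 bumps 4 from row 1; 4 bumps 5 from row 2; 5 starts row 3. P = [[2], [4], [5]].
Insert 1: 1 bumps 2 from row 1; 2 bumps 4 from row 2; 4 bumps 5 from row 3; 5 starts row 4. P = [[1], [2], [4], [5]].
Insert 3: appended to row 1. P = [[1, 3], [2], [4], [5]].

So P = [[1, 3], [2], [4], [5]], Q = [[1, 5], [2], [3], [4]].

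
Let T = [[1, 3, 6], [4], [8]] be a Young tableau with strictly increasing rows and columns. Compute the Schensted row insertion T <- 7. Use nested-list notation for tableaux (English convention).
7 is larger than every entry of row 1, so it is appended to row 1. The new tableau is [[1, 3, 6, 7], [4], [8]].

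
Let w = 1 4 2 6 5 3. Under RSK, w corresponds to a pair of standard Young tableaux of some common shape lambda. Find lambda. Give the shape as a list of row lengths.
Row-insert each entry into an empty tableau.

After inserting 1: P = [[1]].
After inserting 4: P = [[1, 4]].
After inserting 2: P = [[1, 2], [4]].
After inserting 6: P = [[1, 2, 6], [4]].
After inserting 5: P = [[1, 2, 5], [4, 6]].
After inserting 3: P = [[1, 2, 3], [4, 5], [6]].

The final insertion tableau P = [[1, 2, 3], [4, 5], [6]] has shape [3, 2, 1].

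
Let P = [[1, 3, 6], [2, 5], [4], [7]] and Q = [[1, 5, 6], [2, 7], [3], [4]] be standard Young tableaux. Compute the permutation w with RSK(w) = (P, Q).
Reverse the RSK construction: for i from n down to 1, find the cell of Q containing i, remove the entry at that cell from P, and reverse-bump it up through P; the value ejected from row 1 is w(i).

Step i=7: Q has 7 at row 2, column 2; remove 5 from row 2 of P and reverse-bump: 5 enters row 1 and ejects 3. So w(7) = 3. P is now [[1, 5, 6], [2], [4], [7]].
Step i=6: Q has 6 at row 1, column 3; remove that cell from P, ejecting 6. So w(6) = 6. P is now [[1, 5], [2], [4], [7]].
Step i=5: Q has 5 at row 1, column 2; remove that cell from P, ejecting 5. So w(5) = 5. P is now [[1], [2], [4], [7]].
Step i=4: Q has 4 at row 4, column 1; remove 7 from row 4 of P and reverse-bump: 7 enters row 3 and ejects 4; 4 enters row 2 and ejects 2; 2 enters row 1 and ejects 1. So w(4) = 1. P is now [[2], [4], [7]].
Step i=3: Q has 3 at row 3, column 1; remove 7 from row 3 of P and reverse-bump: 7 enters row 2 and ejects 4; 4 enters row 1 and ejects 2. So w(3) = 2. P is now [[4], [7]].
Step i=2: Q has 2 at row 2, column 1; remove 7 from row 2 of P and reverse-bump: 7 enters row 1 and ejects 4. So w(2) = 4. P is now [[7]].
Step i=1: Q has 1 at row 1, column 1; remove that cell from P, ejecting 7. So w(1) = 7. P is now [].

So w = 7 4 2 1 5 6 3.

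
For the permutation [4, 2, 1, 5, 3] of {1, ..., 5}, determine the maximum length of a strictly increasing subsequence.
2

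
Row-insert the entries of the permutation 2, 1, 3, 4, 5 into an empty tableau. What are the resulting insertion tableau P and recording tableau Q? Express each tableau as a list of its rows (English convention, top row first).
Insert each entry of the permutation into P by Schensted row insertion, recording in Q the position of each new cell.

Insert 2: appended to row 1. P = [[2]].
Insert 1: 1 bumps 2 from row 1; 2 starts row 2. P = [[1], [2]].
Insert 3: appended to row 1. P = [[1, 3], [2]].
Insert 4: appended to row 1. P = [[1, 3, 4], [2]].
Insert 5: appended to row 1. P = [[1, 3, 4, 5], [2]].

So P = [[1, 3, 4, 5], [2]], Q = [[1, 3, 4, 5], [2]].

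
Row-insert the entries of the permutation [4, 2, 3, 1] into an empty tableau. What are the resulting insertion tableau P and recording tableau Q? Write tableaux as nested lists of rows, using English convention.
Insert each entry of the permutation into P by Schensted row insertion, recording in Q the position of each new cell.

After inserting 4: P = [[4]].
After inserting 2: P = [[2], [4]].
After inserting 3: P = [[2, 3], [4]].
After inserting 1: P = [[1, 3], [2], [4]].

So P = [[1, 3], [2], [4]], Q = [[1, 3], [2], [4]].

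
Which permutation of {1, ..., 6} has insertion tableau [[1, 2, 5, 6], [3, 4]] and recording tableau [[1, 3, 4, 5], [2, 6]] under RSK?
Reverse the RSK construction: for i from n down to 1, find the cell of Q containing i, remove the entry at that cell from P, and reverse-bump it up through P; the value ejected from row 1 is w(i).

Step i=6: Q has 6 at row 2, column 2; remove 4 from row 2 of P and reverse-bump: 4 enters row 1 and ejects 2. So w(6) = 2. P is now [[1, 4, 5, 6], [3]].
Step i=5: Q has 5 at row 1, column 4; remove that cell from P, ejecting 6. So w(5) = 6. P is now [[1, 4, 5], [3]].
Step i=4: Q has 4 at row 1, column 3; remove that cell from P, ejecting 5. So w(4) = 5. P is now [[1, 4], [3]].
Step i=3: Q has 3 at row 1, column 2; remove that cell from P, ejecting 4. So w(3) = 4. P is now [[1], [3]].
Step i=2: Q has 2 at row 2, column 1; remove 3 from row 2 of P and reverse-bump: 3 enters row 1 and ejects 1. So w(2) = 1. P is now [[3]].
Step i=1: Q has 1 at row 1, column 1; remove that cell from P, ejecting 3. So w(1) = 3. P is now [].

So w = 3 1 4 5 6 2.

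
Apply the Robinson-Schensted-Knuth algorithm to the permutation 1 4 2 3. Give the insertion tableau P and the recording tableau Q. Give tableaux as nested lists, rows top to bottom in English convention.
P = [[1, 2, 3], [4]], Q = [[1, 2, 4], [3]]

Insert each entry of the permutation into P by Schensted row insertion, recording in Q the position of each new cell.

Insert 1: appended to row 1. P = [[1]], Q = [[1]].
Insert 4: appended to row 1. P = [[1, 4]], Q = [[1, 2]].
Insert 2: 2 bumps 4 from row 1; 4 starts row 2. P = [[1, 2], [4]], Q = [[1, 2], [3]].
Insert 3: appended to row 1. P = [[1, 2, 3], [4]], Q = [[1, 2, 4], [3]].

So P = [[1, 2, 3], [4]], Q = [[1, 2, 4], [3]].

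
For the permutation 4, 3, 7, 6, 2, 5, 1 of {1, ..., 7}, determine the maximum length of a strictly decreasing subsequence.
4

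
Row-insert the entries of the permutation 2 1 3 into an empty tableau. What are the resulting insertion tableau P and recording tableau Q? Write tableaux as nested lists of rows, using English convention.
Insert each entry of the permutation into P by Schensted row insertion, recording in Q the position of each new cell.

After inserting 2: P = [[2]].
After inserting 1: P = [[1], [2]].
After inserting 3: P = [[1, 3], [2]].

So P = [[1, 3], [2]], Q = [[1, 3], [2]].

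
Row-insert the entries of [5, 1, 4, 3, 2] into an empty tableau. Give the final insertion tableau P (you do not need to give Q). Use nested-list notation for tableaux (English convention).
Insert 5: appended to row 1. P = [[5]].
Insert 1: 1 bumps 5 from row 1; 5 starts row 2. P = [[1], [5]].
Insert 4: appended to row 1. P = [[1, 4], [5]].
Insert 3: 3 bumps 4 from row 1; 4 bumps 5 from row 2; 5 starts row 3. P = [[1, 3], [4], [5]].
Insert 2: 2 bumps 3 from row 1; 3 bumps 4 from row 2; 4 bumps 5 from row 3; 5 starts row 4. P = [[1, 2], [3], [4], [5]].

So P = [[1, 2], [3], [4], [5]].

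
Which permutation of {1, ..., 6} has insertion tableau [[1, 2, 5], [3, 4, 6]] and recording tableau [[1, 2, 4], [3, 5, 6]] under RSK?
3 4 1 6 2 5

Reverse RSK: for i = n, n-1, ..., 1, locate i in Q, remove the corresponding corner cell from P, and reverse-bump its entry up through P; the value ejected from row 1 is w(i).

So w = 3 4 1 6 2 5.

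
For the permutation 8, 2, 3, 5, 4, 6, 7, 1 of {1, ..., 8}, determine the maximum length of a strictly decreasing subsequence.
4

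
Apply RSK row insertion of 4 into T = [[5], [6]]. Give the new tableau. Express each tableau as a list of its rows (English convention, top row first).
In row 1, 4 replaces 5 (the leftmost entry greater than 4); 5 is bumped to row 2. In row 2, 5 replaces 6 (the leftmost entry greater than 5); 6 is bumped to row 3. 6 starts a new row 3. The new tableau is [[4], [5], [6]].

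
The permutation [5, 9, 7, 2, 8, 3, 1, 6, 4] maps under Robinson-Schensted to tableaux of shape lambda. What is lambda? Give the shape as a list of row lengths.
[3, 3, 2, 1]

Row-insert each entry into an empty tableau.

After inserting 5: P = [[5]].
After inserting 9: P = [[5, 9]].
After inserting 7: P = [[5, 7], [9]].
After inserting 2: P = [[2, 7], [5], [9]].
After inserting 8: P = [[2, 7, 8], [5], [9]].
After inserting 3: P = [[2, 3, 8], [5, 7], [9]].
After inserting 1: P = [[1, 3, 8], [2, 7], [5], [9]].
After inserting 6: P = [[1, 3, 6], [2, 7, 8], [5], [9]].
After inserting 4: P = [[1, 3, 4], [2, 6, 8], [5, 7], [9]].

The final insertion tableau P = [[1, 3, 4], [2, 6, 8], [5, 7], [9]] has shape [3, 3, 2, 1].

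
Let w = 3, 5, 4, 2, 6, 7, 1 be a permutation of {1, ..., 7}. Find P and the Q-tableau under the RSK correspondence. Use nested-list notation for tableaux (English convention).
Insert each entry of the permutation into P by Schensted row insertion, recording in Q the position of each new cell.

Insert 3: appended to row 1. P = [[3]].
Insert 5: appended to row 1. P = [[3, 5]].
Insert 4: 4 bumps 5 from row 1; 5 starts row 2. P = [[3, 4], [5]].
Insert 2: 2 bumps 3 from row 1; 3 bumps 5 from row 2; 5 starts row 3. P = [[2, 4], [3], [5]].
Insert 6: appended to row 1. P = [[2, 4, 6], [3], [5]].
Insert 7: appended to row 1. P = [[2, 4, 6, 7], [3], [5]].
Insert 1: 1 bumps 2 from row 1; 2 bumps 3 from row 2; 3 bumps 5 from row 3; 5 starts row 4. P = [[1, 4, 6, 7], [2], [3], [5]].

So P = [[1, 4, 6, 7], [2], [3], [5]], Q = [[1, 2, 5, 6], [3], [4], [7]].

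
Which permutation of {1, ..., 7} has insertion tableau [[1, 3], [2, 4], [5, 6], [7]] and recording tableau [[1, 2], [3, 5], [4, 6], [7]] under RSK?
Reverse the RSK construction: for i from n down to 1, find the cell of Q containing i, remove the entry at that cell from P, and reverse-bump it up through P; the value ejected from row 1 is w(i).

Step i=7: Q has 7 at row 4, column 1; remove 7 from row 4 of P and reverse-bump: 7 enters row 3 and ejects 6; 6 enters row 2 and ejects 4; 4 enters row 1 and ejects 3. So w(7) = 3. P is now [[1, 4], [2, 6], [5, 7]].
Step i=6: Q has 6 at row 3, column 2; remove 7 from row 3 of P and reverse-bump: 7 enters row 2 and ejects 6; 6 enters row 1 and ejects 4. So w(6) = 4. P is now [[1, 6], [2, 7], [5]].
Step i=5: Q has 5 at row 2, column 2; remove 7 from row 2 of P and reverse-bump: 7 enters row 1 and ejects 6. So w(5) = 6. P is now [[1, 7], [2], [5]].
Step i=4: Q has 4 at row 3, column 1; remove 5 from row 3 of P and reverse-bump: 5 enters row 2 and ejects 2; 2 enters row 1 and ejects 1. So w(4) = 1. P is now [[2, 7], [5]].
Step i=3: Q has 3 at row 2, column 1; remove 5 from row 2 of P and reverse-bump: 5 enters row 1 and ejects 2. So w(3) = 2. P is now [[5, 7]].
Step i=2: Q has 2 at row 1, column 2; remove that cell from P, ejecting 7. So w(2) = 7. P is now [[5]].
Step i=1: Q has 1 at row 1, column 1; remove that cell from P, ejecting 5. So w(1) = 5. P is now [].

So w = 5 7 2 1 6 4 3.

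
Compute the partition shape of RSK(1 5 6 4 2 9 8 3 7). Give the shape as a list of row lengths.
[4, 3, 2]

Row-insert each entry into an empty tableau.

After inserting 1: P = [[1]].
After inserting 5: P = [[1, 5]].
After inserting 6: P = [[1, 5, 6]].
After inserting 4: P = [[1, 4, 6], [5]].
After inserting 2: P = [[1, 2, 6], [4], [5]].
After inserting 9: P = [[1, 2, 6, 9], [4], [5]].
After inserting 8: P = [[1, 2, 6, 8], [4, 9], [5]].
After inserting 3: P = [[1, 2, 3, 8], [4, 6], [5, 9]].
After inserting 7: P = [[1, 2, 3, 7], [4, 6, 8], [5, 9]].

The final insertion tableau P = [[1, 2, 3, 7], [4, 6, 8], [5, 9]] has shape [4, 3, 2].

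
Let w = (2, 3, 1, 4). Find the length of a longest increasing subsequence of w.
3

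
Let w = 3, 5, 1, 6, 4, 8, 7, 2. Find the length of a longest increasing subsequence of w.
4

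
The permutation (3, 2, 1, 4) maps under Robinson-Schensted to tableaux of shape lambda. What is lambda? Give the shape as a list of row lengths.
[2, 1, 1]

Row-insert each entry into an empty tableau.

After inserting 3: P = [[3]].
After inserting 2: P = [[2], [3]].
After inserting 1: P = [[1], [2], [3]].
After inserting 4: P = [[1, 4], [2], [3]].

The final insertion tableau P = [[1, 4], [2], [3]] has shape [2, 1, 1].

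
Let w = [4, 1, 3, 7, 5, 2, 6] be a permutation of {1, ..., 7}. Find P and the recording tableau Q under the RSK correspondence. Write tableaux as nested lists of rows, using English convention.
P = [[1, 2, 5, 6], [3, 7], [4]], Q = [[1, 3, 4, 7], [2, 5], [6]]

Insert each entry of the permutation into P by Schensted row insertion, recording in Q the position of each new cell.

After inserting 4: P = [[4]].
After inserting 1: P = [[1], [4]].
After inserting 3: P = [[1, 3], [4]].
After inserting 7: P = [[1, 3, 7], [4]].
After inserting 5: P = [[1, 3, 5], [4, 7]].
After inserting 2: P = [[1, 2, 5], [3, 7], [4]].
After inserting 6: P = [[1, 2, 5, 6], [3, 7], [4]].

So P = [[1, 2, 5, 6], [3, 7], [4]], Q = [[1, 3, 4, 7], [2, 5], [6]].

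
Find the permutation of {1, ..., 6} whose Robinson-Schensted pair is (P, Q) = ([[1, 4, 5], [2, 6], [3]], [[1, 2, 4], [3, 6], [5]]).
3 4 2 6 1 5

Reverse the RSK construction: for i from n down to 1, find the cell of Q containing i, remove the entry at that cell from P, and reverse-bump it up through P; the value ejected from row 1 is w(i).

Step i=6: Q has 6 at row 2, column 2; remove 6 from row 2 of P and reverse-bump: 6 enters row 1 and ejects 5. So w(6) = 5. P is now [[1, 4, 6], [2], [3]].
Step i=5: Q has 5 at row 3, column 1; remove 3 from row 3 of P and reverse-bump: 3 enters row 2 and ejects 2; 2 enters row 1 and ejects 1. So w(5) = 1. P is now [[2, 4, 6], [3]].
Step i=4: Q has 4 at row 1, column 3; remove that cell from P, ejecting 6. So w(4) = 6. P is now [[2, 4], [3]].
Step i=3: Q has 3 at row 2, column 1; remove 3 from row 2 of P and reverse-bump: 3 enters row 1 and ejects 2. So w(3) = 2. P is now [[3, 4]].
Step i=2: Q has 2 at row 1, column 2; remove that cell from P, ejecting 4. So w(2) = 4. P is now [[3]].
Step i=1: Q has 1 at row 1, column 1; remove that cell from P, ejecting 3. So w(1) = 3. P is now [].

So w = 3 4 2 6 1 5.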